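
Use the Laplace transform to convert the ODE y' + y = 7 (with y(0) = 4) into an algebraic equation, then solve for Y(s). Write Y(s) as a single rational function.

Y(s) = (4*s + 7)/(s^2 + s)

Transform both sides with L{·}.
With L{y'} = sY - y(0) = sY - 4: the LHS transforms to (s + 1)Y - (4).
The right side is L{7} = 7/s.
So (s + 1)Y = 7/s + (4).
Divide through and combine into a single rational function.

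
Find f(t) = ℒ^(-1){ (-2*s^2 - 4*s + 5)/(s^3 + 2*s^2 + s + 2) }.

f(t) = 2*sin(t) - 3*cos(t) + exp(-2*t)

Factor the denominator: s^3 + 2*s^2 + s + 2 = (s + 2)*(s^2 + 1).
Partial fraction decomposition gives [1/(s + 2)] + [-3*s/(s^2 + 1)] + [2/(s^2 + 1)].
Invert each term: 1/(s + 2) ↔ e^(-2t); -3·s/(s^2 + 1) ↔ -3cos(t); 2·1/(s^2 + 1) ↔ 2sin(t).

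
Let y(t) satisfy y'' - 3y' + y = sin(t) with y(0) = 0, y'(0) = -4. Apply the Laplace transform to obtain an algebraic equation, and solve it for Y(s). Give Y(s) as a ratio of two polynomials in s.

Y(s) = (-4*s^2 - 3)/(s^4 - 3*s^3 + 2*s^2 - 3*s + 1)

Laplace-transform each side.
Using L{y''} = s^2 Y - s·y(0) - y'(0) and L{y'} = sY - y(0), with y(0) = 0, y'(0) = -4, the left side becomes (s^2 - 3*s + 1)Y - (-4).
The right side is L{sin(t)} = 1/(s^2 + 1).
So (s^2 - 3*s + 1)Y = 1/(s^2 + 1) + (-4).
Solve for Y(s) and write it as one ratio of polynomials.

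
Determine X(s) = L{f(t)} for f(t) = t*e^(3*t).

X(s) = (s - 3)^(-2)

L{e^(3t)} = 1/(s - 3).
Then apply L{t·g(t)} = -d/ds[G(s)] with G(s) = 1/(s - 3):
differentiating 1 time and applying the sign gives (s - 3)^(-2).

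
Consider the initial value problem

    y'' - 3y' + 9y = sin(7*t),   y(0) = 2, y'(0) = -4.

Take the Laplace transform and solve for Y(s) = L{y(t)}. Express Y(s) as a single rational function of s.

Laplace-transform each side.
Using L{y''} = s^2 Y - s·y(0) - y'(0) and L{y'} = sY - y(0), with y(0) = 2, y'(0) = -4, the left side becomes (s^2 - 3*s + 9)Y - (2*s - 10).
The right side is L{sin(7*t)} = 7/(s^2 + 49).
So (s^2 - 3*s + 9)Y = 7/(s^2 + 49) + (2*s - 10).
Isolate Y and clear denominators.

Y(s) = (2*s^3 - 10*s^2 + 98*s - 483)/(s^4 - 3*s^3 + 58*s^2 - 147*s + 441)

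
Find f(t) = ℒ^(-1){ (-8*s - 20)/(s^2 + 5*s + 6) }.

Factor the denominator: s^2 + 5*s + 6 = (s + 2)*(s + 3).
Partial fraction decomposition gives [-4/(s + 3)] + [-4/(s + 2)].
Invert each term: -4/(s + 3) ↔ -4e^(-3t); -4/(s + 2) ↔ -4e^(-2t).

f(t) = -4*exp(-2*t) - 4*exp(-3*t)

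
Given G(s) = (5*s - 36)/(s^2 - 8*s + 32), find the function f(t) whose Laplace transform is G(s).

Complete the square in the denominator: s^2 - 8*s + 32 = (s - 4)^2 + 4^2.
Split the numerator to match: 5*s - 36 = 5·(s - 4) - 4·4.
Invert each term: 5·(s - 4)/((s - 4)^2 + 16) ↔ 5e^(4t)cos(4t); -4·4/((s - 4)^2 + 16) ↔ -4e^(4t)sin(4t).

f(t) = -4*exp(4*t)*sin(4*t) + 5*exp(4*t)*cos(4*t)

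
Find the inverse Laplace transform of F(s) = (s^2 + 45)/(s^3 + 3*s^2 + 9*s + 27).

2*sin(3*t) - 2*cos(3*t) + 3*exp(-3*t)

Factor the denominator: s^3 + 3*s^2 + 9*s + 27 = (s + 3)*(s^2 + 9).
Partial fraction decomposition gives [3/(s + 3)] + [-2*s/(s^2 + 9)] + [6/(s^2 + 9)].
Invert each term: 3/(s + 3) ↔ 3e^(-3t); -2·s/(s^2 + 9) ↔ -2cos(3t); 2·3/(s^2 + 9) ↔ 2sin(3t).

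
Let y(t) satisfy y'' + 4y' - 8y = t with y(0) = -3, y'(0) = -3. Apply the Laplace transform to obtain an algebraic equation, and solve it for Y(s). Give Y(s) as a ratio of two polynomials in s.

Apply the Laplace transform to the equation.
The derivative rules (L{y''} = s^2 Y - s·y(0) - y'(0) and L{y'} = sY - y(0), with y(0) = -3, y'(0) = -3) turn the left side into (s^2 + 4*s - 8)Y - (-3*s - 15).
The right side is L{t} = s^(-2).
So (s^2 + 4*s - 8)Y = s^(-2) + (-3*s - 15).
Solve for Y(s) and write it as one ratio of polynomials.

Y(s) = (-3*s^3 - 15*s^2 + 1)/(s^4 + 4*s^3 - 8*s^2)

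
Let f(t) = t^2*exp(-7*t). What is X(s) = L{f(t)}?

X(s) = 2/(s + 7)^3

L{t^2} = 2!/s^3 = 2/s^3.
By the first shifting theorem, multiplying by e^(-7t) replaces s with s + 7.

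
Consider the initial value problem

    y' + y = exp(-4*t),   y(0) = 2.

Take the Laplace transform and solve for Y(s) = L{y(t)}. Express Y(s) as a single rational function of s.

Y(s) = (2*s + 9)/(s^2 + 5*s + 4)

Apply the Laplace transform to the equation.
Using L{y'} = sY - y(0) = sY - 2, the left side becomes (s + 1)Y - (2).
The right side is L{exp(-4*t)} = 1/(s + 4).
So (s + 1)Y = 1/(s + 4) + (2).
Divide through and combine into a single rational function.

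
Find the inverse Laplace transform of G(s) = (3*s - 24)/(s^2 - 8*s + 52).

-2*exp(4*t)*sin(6*t) + 3*exp(4*t)*cos(6*t)

Complete the square in the denominator: s^2 - 8*s + 52 = (s - 4)^2 + 6^2.
Split the numerator to match: 3*s - 24 = 3·(s - 4) - 2·6.
Invert each term: 3·(s - 4)/((s - 4)^2 + 36) ↔ 3e^(4t)cos(6t); -2·6/((s - 4)^2 + 36) ↔ -2e^(4t)sin(6t).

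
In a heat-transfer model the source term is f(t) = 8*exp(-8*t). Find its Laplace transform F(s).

F(s) = 8/(s + 8)

L{8} = 8/s.
By the first shifting theorem, multiplying by e^(-8t) replaces s with s + 8.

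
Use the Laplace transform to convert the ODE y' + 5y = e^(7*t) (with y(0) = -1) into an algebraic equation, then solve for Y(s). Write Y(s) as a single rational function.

Y(s) = (-s + 8)/(s^2 - 2*s - 35)

Take the Laplace transform of both sides.
The derivative rules (L{y'} = sY - y(0) = sY - (-1)) turn the left side into (s + 5)Y - (-1).
The right side is L{e^(7*t)} = 1/(s - 7).
So (s + 5)Y = 1/(s - 7) + (-1).
Solve for Y(s) and write it as one ratio of polynomials.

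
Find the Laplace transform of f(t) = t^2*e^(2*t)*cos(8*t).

L{cos(8t)} = s/(s^2 + 64).
Multiplying by e^(2t) shifts s → s - 2, so L{e^(2*t)*cos(8*t)} = (s - 2)/((s - 2)^2 + 64).
Then apply L{t^2·g(t)} = (-1)^2 d^2/ds^2[G(s)] with G(s) = (s - 2)/((s - 2)^2 + 64):
differentiating 2 times and applying the sign gives 2*(s - 2)*(s^2 - 4*s - 188)/(s^2 - 4*s + 68)^3.

2*(s - 2)*(s^2 - 4*s - 188)/(s^2 - 4*s + 68)^3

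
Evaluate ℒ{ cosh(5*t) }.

s/(s^2 - 25)

L{cosh(5t)} = s/(s^2 - 25).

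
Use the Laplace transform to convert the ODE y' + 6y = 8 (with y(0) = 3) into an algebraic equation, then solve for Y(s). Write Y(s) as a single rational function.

Transform both sides with L{·}.
Using L{y'} = sY - y(0) = sY - 3, the left side becomes (s + 6)Y - (3).
The right side is L{8} = 8/s.
So (s + 6)Y = 8/s + (3).
Solve for Y(s) and write it as one ratio of polynomials.

Y(s) = (3*s + 8)/(s^2 + 6*s)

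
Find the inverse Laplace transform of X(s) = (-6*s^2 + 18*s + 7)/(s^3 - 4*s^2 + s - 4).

Factor the denominator: s^3 - 4*s^2 + s - 4 = (s - 4)*(s^2 + 1).
Partial fraction decomposition gives [-1/(s - 4)] + [-5*s/(s^2 + 1)] + [-2/(s^2 + 1)].
Invert each term: -1/(s - 4) ↔ -e^(4t); -5·s/(s^2 + 1) ↔ -5cos(t); -2·1/(s^2 + 1) ↔ -2sin(t).

-exp(4*t) - 2*sin(t) - 5*cos(t)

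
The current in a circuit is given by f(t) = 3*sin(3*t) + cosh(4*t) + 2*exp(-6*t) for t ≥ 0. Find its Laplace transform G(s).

The transform is linear, so treat each term independently.
(3)·[L{sin(3t)} = 3/(s^2 + 9)]; L{cosh(4t)} = s/(s^2 - 16); (2)·[L{e^(-6t)} = 1/(s + 6)].

G(s) = s/(s^2 - 16) + 9/(s^2 + 9) + 2/(s + 6)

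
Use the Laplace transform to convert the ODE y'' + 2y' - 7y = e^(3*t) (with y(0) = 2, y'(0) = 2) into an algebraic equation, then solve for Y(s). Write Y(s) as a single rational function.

Y(s) = (2*s^2 - 17)/(s^3 - s^2 - 13*s + 21)

Apply the Laplace transform to the equation.
With L{y''} = s^2 Y - s·y(0) - y'(0) and L{y'} = sY - y(0), with y(0) = 2, y'(0) = 2: the LHS transforms to (s^2 + 2*s - 7)Y - (2*s + 6).
The right side is L{e^(3*t)} = 1/(s - 3).
So (s^2 + 2*s - 7)Y = 1/(s - 3) + (2*s + 6).
Isolate Y and clear denominators.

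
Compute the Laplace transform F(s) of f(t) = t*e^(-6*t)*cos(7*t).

L{cos(7t)} = s/(s^2 + 49).
Multiplying by e^(-6t) shifts s → s + 6, so L{e^(-6*t)*cos(7*t)} = (s + 6)/((s + 6)^2 + 49).
Then apply L{t·g(t)} = -d/ds[G(s)] with G(s) = (s + 6)/((s + 6)^2 + 49):
differentiating 1 time and applying the sign gives (s - 1)*(s + 13)/(s^2 + 12*s + 85)^2.

F(s) = (s - 1)*(s + 13)/(s^2 + 12*s + 85)^2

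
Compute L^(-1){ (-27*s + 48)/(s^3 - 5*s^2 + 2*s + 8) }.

Factor the denominator: s^3 - 5*s^2 + 2*s + 8 = (s - 4)*(s - 2)*(s + 1).
Partial fraction decomposition gives [-6/(s - 4)] + [1/(s - 2)] + [5/(s + 1)].
Invert each term: -6/(s - 4) ↔ -6e^(4t); 1/(s - 2) ↔ e^(2t); 5/(s + 1) ↔ 5e^(-t).

-6*exp(4*t) + exp(2*t) + 5*exp(-t)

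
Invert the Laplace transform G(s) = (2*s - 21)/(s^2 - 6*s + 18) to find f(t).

Complete the square in the denominator: s^2 - 6*s + 18 = (s - 3)^2 + 3^2.
Split the numerator to match: 2*s - 21 = 2·(s - 3) - 5·3.
Invert each term: 2·(s - 3)/((s - 3)^2 + 9) ↔ 2e^(3t)cos(3t); -5·3/((s - 3)^2 + 9) ↔ -5e^(3t)sin(3t).

f(t) = -5*exp(3*t)*sin(3*t) + 2*exp(3*t)*cos(3*t)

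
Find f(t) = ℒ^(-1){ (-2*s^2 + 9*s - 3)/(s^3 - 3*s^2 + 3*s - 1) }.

f(t) = 2*t^2*exp(t) + 5*t*exp(t) - 2*exp(t)

Factor the denominator: s^3 - 3*s^2 + 3*s - 1 = (s - 1)^3.
Partial fraction decomposition gives [-2/(s - 1)] + [5/(s - 1)^2] + [4/(s - 1)^3].
Invert each term: -2/(s - 1) ↔ -2e^(t); 5/(s - 1)^2 ↔ 5t·e^(t); 4/(s - 1)^3 ↔ (2)t^2·e^(t).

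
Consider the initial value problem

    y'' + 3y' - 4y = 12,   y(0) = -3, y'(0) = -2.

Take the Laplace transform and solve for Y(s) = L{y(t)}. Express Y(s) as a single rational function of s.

Y(s) = (-3*s^2 - 11*s + 12)/(s^3 + 3*s^2 - 4*s)

Laplace-transform each side.
With L{y''} = s^2 Y - s·y(0) - y'(0) and L{y'} = sY - y(0), with y(0) = -3, y'(0) = -2: the LHS transforms to (s^2 + 3*s - 4)Y - (-3*s - 11).
The right side is L{12} = 12/s.
So (s^2 + 3*s - 4)Y = 12/s + (-3*s - 11).
Solve for Y(s) and write it as one ratio of polynomials.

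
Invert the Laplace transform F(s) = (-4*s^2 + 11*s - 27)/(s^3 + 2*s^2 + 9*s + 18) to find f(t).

Factor the denominator: s^3 + 2*s^2 + 9*s + 18 = (s + 2)*(s^2 + 9).
Partial fraction decomposition gives [-5/(s + 2)] + [s/(s^2 + 9)] + [9/(s^2 + 9)].
Invert each term: -5/(s + 2) ↔ -5e^(-2t); 1·s/(s^2 + 9) ↔ cos(3t); 3·3/(s^2 + 9) ↔ 3sin(3t).

f(t) = 3*sin(3*t) + cos(3*t) - 5*exp(-2*t)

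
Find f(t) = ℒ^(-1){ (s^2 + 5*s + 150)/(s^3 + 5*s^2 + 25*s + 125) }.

Factor the denominator: s^3 + 5*s^2 + 25*s + 125 = (s + 5)*(s^2 + 25).
Partial fraction decomposition gives [3/(s + 5)] + [-2*s/(s^2 + 25)] + [15/(s^2 + 25)].
Invert each term: 3/(s + 5) ↔ 3e^(-5t); -2·s/(s^2 + 25) ↔ -2cos(5t); 3·5/(s^2 + 25) ↔ 3sin(5t).

f(t) = 3*sin(5*t) - 2*cos(5*t) + 3*exp(-5*t)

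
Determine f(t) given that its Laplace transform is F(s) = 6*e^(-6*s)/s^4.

The factor e^(-6s) signals a time shift by c = 6 (second shifting theorem).
L{t^3} = 3!/s^4 = 6/s^4, so L^-1{6/s^4} = t^3.
Hence the inverse is u(t - 6) times that function evaluated at t - 6.

f(t) = Heaviside(t - 6)*((t - 6)^3)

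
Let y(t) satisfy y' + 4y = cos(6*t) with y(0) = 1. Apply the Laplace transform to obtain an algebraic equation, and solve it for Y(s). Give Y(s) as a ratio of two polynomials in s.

Y(s) = (s^2 + s + 36)/(s^3 + 4*s^2 + 36*s + 144)

Apply the Laplace transform to the equation.
With L{y'} = sY - y(0) = sY - 1: the LHS transforms to (s + 4)Y - (1).
The right side is L{cos(6*t)} = s/(s^2 + 36).
So (s + 4)Y = s/(s^2 + 36) + (1).
Divide through and combine into a single rational function.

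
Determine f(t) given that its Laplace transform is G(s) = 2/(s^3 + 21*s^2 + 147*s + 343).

Rewrite the denominator: s^3 + 21*s^2 + 147*s + 343 = (s + 7)^3.
The form in (s + 7) signals a first-shifting-theorem factor e^(-7t).
Since L{t^2} = 2!/s^3 = 2/s^3, the inverse is t^2*e^(-7*t).

f(t) = t^2*exp(-7*t)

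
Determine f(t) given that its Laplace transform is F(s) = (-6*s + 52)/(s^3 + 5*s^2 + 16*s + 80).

f(t) = sin(4*t) - 2*cos(4*t) + 2*exp(-5*t)

Factor the denominator: s^3 + 5*s^2 + 16*s + 80 = (s + 5)*(s^2 + 16).
Partial fraction decomposition gives [2/(s + 5)] + [-2*s/(s^2 + 16)] + [4/(s^2 + 16)].
Invert each term: 2/(s + 5) ↔ 2e^(-5t); -2·s/(s^2 + 16) ↔ -2cos(4t); 1·4/(s^2 + 16) ↔ sin(4t).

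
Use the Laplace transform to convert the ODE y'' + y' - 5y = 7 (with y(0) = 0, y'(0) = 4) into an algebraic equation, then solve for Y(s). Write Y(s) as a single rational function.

Transform both sides with L{·}.
With L{y''} = s^2 Y - s·y(0) - y'(0) and L{y'} = sY - y(0), with y(0) = 0, y'(0) = 4: the LHS transforms to (s^2 + s - 5)Y - (4).
The right side is L{7} = 7/s.
So (s^2 + s - 5)Y = 7/s + (4).
Isolate Y and clear denominators.

Y(s) = (4*s + 7)/(s^3 + s^2 - 5*s)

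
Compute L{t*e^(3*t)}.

L{e^(3t)} = 1/(s - 3).
Then apply L{t·g(t)} = -d/ds[G(s)] with G(s) = 1/(s - 3):
differentiating 1 time and applying the sign gives (s - 3)^(-2).

(s - 3)^(-2)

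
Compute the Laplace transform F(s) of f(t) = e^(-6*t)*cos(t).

F(s) = (s + 6)/((s + 6)^2 + 1)

L{cos(t)} = s/(s^2 + 1).
By the first shifting theorem, multiplying by e^(-6t) replaces s with s + 6.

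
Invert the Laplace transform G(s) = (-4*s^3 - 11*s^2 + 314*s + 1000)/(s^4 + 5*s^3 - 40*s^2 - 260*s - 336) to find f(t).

f(t) = exp(7*t) - 5*exp(-2*t) - 4*exp(-4*t) + 4*exp(-6*t)

Factor the denominator: s^4 + 5*s^3 - 40*s^2 - 260*s - 336 = (s - 7)*(s + 2)*(s + 4)*(s + 6).
Partial fraction decomposition gives [1/(s - 7)] + [-5/(s + 2)] + [4/(s + 6)] + [-4/(s + 4)].
Invert each term: 1/(s - 7) ↔ e^(7t); -5/(s + 2) ↔ -5e^(-2t); 4/(s + 6) ↔ 4e^(-6t); -4/(s + 4) ↔ -4e^(-4t).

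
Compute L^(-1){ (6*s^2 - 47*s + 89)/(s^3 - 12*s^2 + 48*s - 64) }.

Factor the denominator: s^3 - 12*s^2 + 48*s - 64 = (s - 4)^3.
Partial fraction decomposition gives [6/(s - 4)] + [(s - 4)^(-2)] + [-3/(s - 4)^3].
Invert each term: 6/(s - 4) ↔ 6e^(4t); 1/(s - 4)^2 ↔ t·e^(4t); -3/(s - 4)^3 ↔ (-3/2)t^2·e^(4t).

-3*t^2*exp(4*t)/2 + t*exp(4*t) + 6*exp(4*t)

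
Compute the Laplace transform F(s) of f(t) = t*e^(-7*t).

L{e^(-7t)} = 1/(s + 7).
Then apply L{t·g(t)} = -d/ds[G(s)] with G(s) = 1/(s + 7):
differentiating 1 time and applying the sign gives (s + 7)^(-2).

F(s) = (s + 7)^(-2)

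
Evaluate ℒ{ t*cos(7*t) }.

(s - 7)*(s + 7)/(s^2 + 49)^2

L{cos(7t)} = s/(s^2 + 49).
Then apply L{t·g(t)} = -d/ds[G(s)] with G(s) = s/(s^2 + 49):
differentiating 1 time and applying the sign gives (s - 7)*(s + 7)/(s^2 + 49)^2.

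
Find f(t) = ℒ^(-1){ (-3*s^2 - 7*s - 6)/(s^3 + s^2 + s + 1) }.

Factor the denominator: s^3 + s^2 + s + 1 = (s + 1)*(s^2 + 1).
Partial fraction decomposition gives [-1/(s + 1)] + [-2*s/(s^2 + 1)] + [-5/(s^2 + 1)].
Invert each term: -1/(s + 1) ↔ -e^(-t); -2·s/(s^2 + 1) ↔ -2cos(t); -5·1/(s^2 + 1) ↔ -5sin(t).

f(t) = -5*sin(t) - 2*cos(t) - exp(-t)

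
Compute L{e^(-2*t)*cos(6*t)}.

L{cos(6t)} = s/(s^2 + 36).
By the first shifting theorem, multiplying by e^(-2t) replaces s with s + 2.

(s + 2)/((s + 2)^2 + 36)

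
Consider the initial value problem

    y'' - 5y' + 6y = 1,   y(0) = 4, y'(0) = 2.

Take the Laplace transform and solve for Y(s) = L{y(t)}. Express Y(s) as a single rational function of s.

Y(s) = (4*s^2 - 18*s + 1)/(s^3 - 5*s^2 + 6*s)

Apply the Laplace transform to the equation.
The derivative rules (L{y''} = s^2 Y - s·y(0) - y'(0) and L{y'} = sY - y(0), with y(0) = 4, y'(0) = 2) turn the left side into (s^2 - 5*s + 6)Y - (4*s - 18).
The right side is L{1} = 1/s.
So (s^2 - 5*s + 6)Y = 1/s + (4*s - 18).
Solve for Y(s) and write it as one ratio of polynomials.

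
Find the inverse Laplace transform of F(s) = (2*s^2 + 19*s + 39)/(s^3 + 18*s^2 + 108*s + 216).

-3*t^2*exp(-6*t)/2 - 5*t*exp(-6*t) + 2*exp(-6*t)

Factor the denominator: s^3 + 18*s^2 + 108*s + 216 = (s + 6)^3.
Partial fraction decomposition gives [2/(s + 6)] + [-5/(s + 6)^2] + [-3/(s + 6)^3].
Invert each term: 2/(s + 6) ↔ 2e^(-6t); -5/(s + 6)^2 ↔ -5t·e^(-6t); -3/(s + 6)^3 ↔ (-3/2)t^2·e^(-6t).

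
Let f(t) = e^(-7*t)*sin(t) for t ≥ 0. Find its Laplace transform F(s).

L{sin(t)} = 1/(s^2 + 1).
By the first shifting theorem, multiplying by e^(-7t) replaces s with s + 7.

F(s) = 1/((s + 7)^2 + 1)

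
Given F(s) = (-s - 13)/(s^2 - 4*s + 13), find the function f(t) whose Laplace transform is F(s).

Complete the square in the denominator: s^2 - 4*s + 13 = (s - 2)^2 + 3^2.
Split the numerator to match: -s - 13 = -1·(s - 2) - 5·3.
Invert each term: -1·(s - 2)/((s - 2)^2 + 9) ↔ -e^(2t)cos(3t); -5·3/((s - 2)^2 + 9) ↔ -5e^(2t)sin(3t).

f(t) = -5*exp(2*t)*sin(3*t) - exp(2*t)*cos(3*t)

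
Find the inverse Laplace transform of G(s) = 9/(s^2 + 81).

sin(9*t)

Since L{sin(9t)} = 9/(s^2 + 81), the inverse is sin(9*t).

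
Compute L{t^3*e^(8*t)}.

L{t^3} = 3!/s^4 = 6/s^4.
By the first shifting theorem, multiplying by e^(8t) replaces s with s - 8.

6/(s - 8)^4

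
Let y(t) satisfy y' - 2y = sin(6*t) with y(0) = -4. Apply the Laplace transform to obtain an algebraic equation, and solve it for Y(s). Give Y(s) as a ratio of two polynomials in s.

Y(s) = (-4*s^2 - 138)/(s^3 - 2*s^2 + 36*s - 72)

Transform both sides with L{·}.
The derivative rules (L{y'} = sY - y(0) = sY - (-4)) turn the left side into (s - 2)Y - (-4).
The right side is L{sin(6*t)} = 6/(s^2 + 36).
So (s - 2)Y = 6/(s^2 + 36) + (-4).
Divide through and combine into a single rational function.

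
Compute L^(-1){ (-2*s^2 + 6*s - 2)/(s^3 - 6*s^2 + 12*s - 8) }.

t^2*exp(2*t) - 2*t*exp(2*t) - 2*exp(2*t)

Factor the denominator: s^3 - 6*s^2 + 12*s - 8 = (s - 2)^3.
Partial fraction decomposition gives [-2/(s - 2)] + [-2/(s - 2)^2] + [2/(s - 2)^3].
Invert each term: -2/(s - 2) ↔ -2e^(2t); -2/(s - 2)^2 ↔ -2t·e^(2t); 2/(s - 2)^3 ↔ (1)t^2·e^(2t).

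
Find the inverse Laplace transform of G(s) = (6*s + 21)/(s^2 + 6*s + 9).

Factor the denominator: s^2 + 6*s + 9 = (s + 3)^2.
Partial fraction decomposition gives [6/(s + 3)] + [3/(s + 3)^2].
Invert each term: 6/(s + 3) ↔ 6e^(-3t); 3/(s + 3)^2 ↔ 3t·e^(-3t).

3*t*exp(-3*t) + 6*exp(-3*t)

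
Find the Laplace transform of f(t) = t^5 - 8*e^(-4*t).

-8/(s + 4) + 120/s^6

Apply the Laplace transform termwise.
L{t^5} = 5!/s^6 = 120/s^6; (-8)·[L{e^(-4t)} = 1/(s + 4)].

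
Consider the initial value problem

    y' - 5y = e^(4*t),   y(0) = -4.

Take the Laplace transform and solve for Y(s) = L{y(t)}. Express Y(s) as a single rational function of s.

Y(s) = (-4*s + 17)/(s^2 - 9*s + 20)

Take the Laplace transform of both sides.
Using L{y'} = sY - y(0) = sY - (-4), the left side becomes (s - 5)Y - (-4).
The right side is L{e^(4*t)} = 1/(s - 4).
So (s - 5)Y = 1/(s - 4) + (-4).
Isolate Y and clear denominators.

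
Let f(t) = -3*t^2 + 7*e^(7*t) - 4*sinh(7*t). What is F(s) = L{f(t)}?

F(s) = -28/(s^2 - 49) + 7/(s - 7) - 6/s^3

The transform is linear, so treat each term independently.
(-4)·[L{sinh(7t)} = 7/(s^2 - 49)]; (7)·[L{e^(7t)} = 1/(s - 7)]; (-3)·[L{t^2} = 2!/s^3 = 2/s^3].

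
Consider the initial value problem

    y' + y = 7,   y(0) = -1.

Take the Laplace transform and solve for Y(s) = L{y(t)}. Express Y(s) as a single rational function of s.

Laplace-transform each side.
The derivative rules (L{y'} = sY - y(0) = sY - (-1)) turn the left side into (s + 1)Y - (-1).
The right side is L{7} = 7/s.
So (s + 1)Y = 7/s + (-1).
Divide through and combine into a single rational function.

Y(s) = (-s + 7)/(s^2 + s)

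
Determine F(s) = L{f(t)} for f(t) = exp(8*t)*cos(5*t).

F(s) = (s - 8)/((s - 8)^2 + 25)

L{cos(5t)} = s/(s^2 + 25).
By the first shifting theorem, multiplying by e^(8t) replaces s with s - 8.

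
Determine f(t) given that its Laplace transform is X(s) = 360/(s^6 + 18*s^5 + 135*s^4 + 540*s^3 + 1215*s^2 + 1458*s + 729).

Rewrite the denominator: s^6 + 18*s^5 + 135*s^4 + 540*s^3 + 1215*s^2 + 1458*s + 729 = (s + 3)^6.
The form in (s + 3) signals a first-shifting-theorem factor e^(-3t).
Since L{t^5} = 5!/s^6 = 120/s^6, the inverse is t^5*e^(-3*t), scaled by 3.

f(t) = 3*t^5*exp(-3*t)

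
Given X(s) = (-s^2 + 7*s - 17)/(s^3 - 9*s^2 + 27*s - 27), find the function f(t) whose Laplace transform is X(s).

Factor the denominator: s^3 - 9*s^2 + 27*s - 27 = (s - 3)^3.
Partial fraction decomposition gives [-1/(s - 3)] + [(s - 3)^(-2)] + [-5/(s - 3)^3].
Invert each term: -1/(s - 3) ↔ -e^(3t); 1/(s - 3)^2 ↔ t·e^(3t); -5/(s - 3)^3 ↔ (-5/2)t^2·e^(3t).

f(t) = -5*t^2*exp(3*t)/2 + t*exp(3*t) - exp(3*t)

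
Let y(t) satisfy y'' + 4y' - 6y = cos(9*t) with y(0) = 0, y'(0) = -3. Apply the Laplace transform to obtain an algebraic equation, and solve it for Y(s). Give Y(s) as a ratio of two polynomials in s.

Transform both sides with L{·}.
Using L{y''} = s^2 Y - s·y(0) - y'(0) and L{y'} = sY - y(0), with y(0) = 0, y'(0) = -3, the left side becomes (s^2 + 4*s - 6)Y - (-3).
The right side is L{cos(9*t)} = s/(s^2 + 81).
So (s^2 + 4*s - 6)Y = s/(s^2 + 81) + (-3).
Isolate Y and clear denominators.

Y(s) = (-3*s^2 + s - 243)/(s^4 + 4*s^3 + 75*s^2 + 324*s - 486)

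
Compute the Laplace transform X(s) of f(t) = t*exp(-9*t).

L{e^(-9t)} = 1/(s + 9).
Then apply L{t·g(t)} = -d/ds[G(s)] with G(s) = 1/(s + 9):
differentiating 1 time and applying the sign gives (s + 9)^(-2).

X(s) = (s + 9)^(-2)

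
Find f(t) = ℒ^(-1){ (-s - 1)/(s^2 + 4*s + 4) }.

Factor the denominator: s^2 + 4*s + 4 = (s + 2)^2.
Partial fraction decomposition gives [-1/(s + 2)] + [(s + 2)^(-2)].
Invert each term: -1/(s + 2) ↔ -e^(-2t); 1/(s + 2)^2 ↔ t·e^(-2t).

f(t) = t*exp(-2*t) - exp(-2*t)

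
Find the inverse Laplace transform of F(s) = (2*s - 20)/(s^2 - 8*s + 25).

Complete the square in the denominator: s^2 - 8*s + 25 = (s - 4)^2 + 3^2.
Split the numerator to match: 2*s - 20 = 2·(s - 4) - 4·3.
Invert each term: 2·(s - 4)/((s - 4)^2 + 9) ↔ 2e^(4t)cos(3t); -4·3/((s - 4)^2 + 9) ↔ -4e^(4t)sin(3t).

-4*exp(4*t)*sin(3*t) + 2*exp(4*t)*cos(3*t)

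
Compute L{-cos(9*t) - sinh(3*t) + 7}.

By linearity of the Laplace transform, transform each term separately.
(-1)·[L{cos(9t)} = s/(s^2 + 81)]; L{7} = 7/s; (-1)·[L{sinh(3t)} = 3/(s^2 - 9)].

-s/(s^2 + 81) - 3/(s^2 - 9) + 7/s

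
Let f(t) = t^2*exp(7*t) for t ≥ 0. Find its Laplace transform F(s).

L{e^(7t)} = 1/(s - 7).
Then apply L{t^2·g(t)} = (-1)^2 d^2/ds^2[G(s)] with G(s) = 1/(s - 7):
differentiating 2 times and applying the sign gives 2/(s - 7)^3.

F(s) = 2/(s - 7)^3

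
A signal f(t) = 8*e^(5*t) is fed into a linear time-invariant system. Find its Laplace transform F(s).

L{8} = 8/s.
By the first shifting theorem, multiplying by e^(5t) replaces s with s - 5.

F(s) = 8/(s - 5)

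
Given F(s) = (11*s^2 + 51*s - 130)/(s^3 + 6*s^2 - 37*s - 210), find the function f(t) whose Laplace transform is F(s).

Factor the denominator: s^3 + 6*s^2 - 37*s - 210 = (s - 6)*(s + 5)*(s + 7).
Partial fraction decomposition gives [4/(s - 6)] + [2/(s + 7)] + [5/(s + 5)].
Invert each term: 4/(s - 6) ↔ 4e^(6t); 2/(s + 7) ↔ 2e^(-7t); 5/(s + 5) ↔ 5e^(-5t).

f(t) = 4*exp(6*t) + 5*exp(-5*t) + 2*exp(-7*t)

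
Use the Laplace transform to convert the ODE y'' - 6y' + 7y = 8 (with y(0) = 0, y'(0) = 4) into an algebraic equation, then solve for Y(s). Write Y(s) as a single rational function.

Take the Laplace transform of both sides.
The derivative rules (L{y''} = s^2 Y - s·y(0) - y'(0) and L{y'} = sY - y(0), with y(0) = 0, y'(0) = 4) turn the left side into (s^2 - 6*s + 7)Y - (4).
The right side is L{8} = 8/s.
So (s^2 - 6*s + 7)Y = 8/s + (4).
Solve for Y(s) and write it as one ratio of polynomials.

Y(s) = (4*s + 8)/(s^3 - 6*s^2 + 7*s)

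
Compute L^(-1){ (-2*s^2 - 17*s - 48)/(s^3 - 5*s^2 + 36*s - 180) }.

-3*exp(5*t) - 2*sin(6*t) + cos(6*t)

Factor the denominator: s^3 - 5*s^2 + 36*s - 180 = (s - 5)*(s^2 + 36).
Partial fraction decomposition gives [-3/(s - 5)] + [s/(s^2 + 36)] + [-12/(s^2 + 36)].
Invert each term: -3/(s - 5) ↔ -3e^(5t); 1·s/(s^2 + 36) ↔ cos(6t); -2·6/(s^2 + 36) ↔ -2sin(6t).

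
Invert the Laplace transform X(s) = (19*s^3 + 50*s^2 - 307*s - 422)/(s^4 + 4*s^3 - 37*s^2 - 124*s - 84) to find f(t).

f(t) = 5*exp(6*t) + 2*exp(-t) + 6*exp(-2*t) + 6*exp(-7*t)

Factor the denominator: s^4 + 4*s^3 - 37*s^2 - 124*s - 84 = (s - 6)*(s + 1)*(s + 2)*(s + 7).
Partial fraction decomposition gives [6/(s + 7)] + [6/(s + 2)] + [2/(s + 1)] + [5/(s - 6)].
Invert each term: 6/(s + 7) ↔ 6e^(-7t); 6/(s + 2) ↔ 6e^(-2t); 2/(s + 1) ↔ 2e^(-t); 5/(s - 6) ↔ 5e^(6t).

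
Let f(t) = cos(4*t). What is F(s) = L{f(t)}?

L{cos(4t)} = s/(s^2 + 16).

F(s) = s/(s^2 + 16)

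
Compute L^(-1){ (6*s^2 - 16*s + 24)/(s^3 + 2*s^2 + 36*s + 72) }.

-4*sin(6*t) + 4*cos(6*t) + 2*exp(-2*t)

Factor the denominator: s^3 + 2*s^2 + 36*s + 72 = (s + 2)*(s^2 + 36).
Partial fraction decomposition gives [2/(s + 2)] + [4*s/(s^2 + 36)] + [-24/(s^2 + 36)].
Invert each term: 2/(s + 2) ↔ 2e^(-2t); 4·s/(s^2 + 36) ↔ 4cos(6t); -4·6/(s^2 + 36) ↔ -4sin(6t).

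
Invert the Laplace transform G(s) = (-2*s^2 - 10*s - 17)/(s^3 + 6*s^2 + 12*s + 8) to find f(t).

f(t) = -5*t^2*exp(-2*t)/2 - 2*t*exp(-2*t) - 2*exp(-2*t)

Factor the denominator: s^3 + 6*s^2 + 12*s + 8 = (s + 2)^3.
Partial fraction decomposition gives [-2/(s + 2)] + [-2/(s + 2)^2] + [-5/(s + 2)^3].
Invert each term: -2/(s + 2) ↔ -2e^(-2t); -2/(s + 2)^2 ↔ -2t·e^(-2t); -5/(s + 2)^3 ↔ (-5/2)t^2·e^(-2t).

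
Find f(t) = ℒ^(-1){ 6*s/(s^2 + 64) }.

Since L{cos(8t)} = s/(s^2 + 64), the inverse is cos(8*t), scaled by 6.

f(t) = 6*cos(8*t)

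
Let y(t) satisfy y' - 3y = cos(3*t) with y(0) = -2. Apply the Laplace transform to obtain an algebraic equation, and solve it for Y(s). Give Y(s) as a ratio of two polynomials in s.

Apply the Laplace transform to the equation.
With L{y'} = sY - y(0) = sY - (-2): the LHS transforms to (s - 3)Y - (-2).
The right side is L{cos(3*t)} = s/(s^2 + 9).
So (s - 3)Y = s/(s^2 + 9) + (-2).
Solve for Y(s) and write it as one ratio of polynomials.

Y(s) = (-2*s^2 + s - 18)/(s^3 - 3*s^2 + 9*s - 27)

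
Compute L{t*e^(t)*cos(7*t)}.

L{cos(7t)} = s/(s^2 + 49).
Multiplying by e^(t) shifts s → s - 1, so L{e^(t)*cos(7*t)} = (s - 1)/((s - 1)^2 + 49).
Then apply L{t·g(t)} = -d/ds[G(s)] with G(s) = (s - 1)/((s - 1)^2 + 49):
differentiating 1 time and applying the sign gives (s - 8)*(s + 6)/(s^2 - 2*s + 50)^2.

(s - 8)*(s + 6)/(s^2 - 2*s + 50)^2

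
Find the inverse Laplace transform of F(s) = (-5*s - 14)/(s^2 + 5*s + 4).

-3*exp(-t) - 2*exp(-4*t)

Factor the denominator: s^2 + 5*s + 4 = (s + 1)*(s + 4).
Partial fraction decomposition gives [-3/(s + 1)] + [-2/(s + 4)].
Invert each term: -3/(s + 1) ↔ -3e^(-t); -2/(s + 4) ↔ -2e^(-4t).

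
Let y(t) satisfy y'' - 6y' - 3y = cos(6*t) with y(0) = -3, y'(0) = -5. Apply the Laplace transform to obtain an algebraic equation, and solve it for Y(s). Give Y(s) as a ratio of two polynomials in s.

Y(s) = (-3*s^3 + 13*s^2 - 107*s + 468)/(s^4 - 6*s^3 + 33*s^2 - 216*s - 108)

Transform both sides with L{·}.
With L{y''} = s^2 Y - s·y(0) - y'(0) and L{y'} = sY - y(0), with y(0) = -3, y'(0) = -5: the LHS transforms to (s^2 - 6*s - 3)Y - (-3*s + 13).
The right side is L{cos(6*t)} = s/(s^2 + 36).
So (s^2 - 6*s - 3)Y = s/(s^2 + 36) + (-3*s + 13).
Solve for Y(s) and write it as one ratio of polynomials.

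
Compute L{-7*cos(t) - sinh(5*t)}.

Apply the Laplace transform termwise.
(-7)·[L{cos(t)} = s/(s^2 + 1)]; (-1)·[L{sinh(5t)} = 5/(s^2 - 25)].

-7*s/(s^2 + 1) - 5/(s^2 - 25)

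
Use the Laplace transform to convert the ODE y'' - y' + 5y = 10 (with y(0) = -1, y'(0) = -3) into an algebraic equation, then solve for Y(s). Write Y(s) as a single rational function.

Laplace-transform each side.
Using L{y''} = s^2 Y - s·y(0) - y'(0) and L{y'} = sY - y(0), with y(0) = -1, y'(0) = -3, the left side becomes (s^2 - s + 5)Y - (-s - 2).
The right side is L{10} = 10/s.
So (s^2 - s + 5)Y = 10/s + (-s - 2).
Divide through and combine into a single rational function.

Y(s) = (-s^2 - 2*s + 10)/(s^3 - s^2 + 5*s)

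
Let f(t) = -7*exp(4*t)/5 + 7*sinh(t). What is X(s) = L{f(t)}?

By linearity of the Laplace transform, transform each term separately.
(-7/5)·[L{e^(4t)} = 1/(s - 4)]; (7)·[L{sinh(t)} = 1/(s^2 - 1)].

X(s) = 7/(s^2 - 1) - 7/(5*(s - 4))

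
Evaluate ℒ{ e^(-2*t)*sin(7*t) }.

7/((s + 2)^2 + 49)

L{sin(7t)} = 7/(s^2 + 49).
By the first shifting theorem, multiplying by e^(-2t) replaces s with s + 2.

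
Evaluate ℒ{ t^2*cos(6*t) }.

2*s*(s^2 - 108)/(s^2 + 36)^3

L{cos(6t)} = s/(s^2 + 36).
Then apply L{t^2·g(t)} = (-1)^2 d^2/ds^2[G(s)] with G(s) = s/(s^2 + 36):
differentiating 2 times and applying the sign gives 2*s*(s^2 - 108)/(s^2 + 36)^3.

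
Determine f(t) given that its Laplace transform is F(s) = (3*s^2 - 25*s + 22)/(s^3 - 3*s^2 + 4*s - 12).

Factor the denominator: s^3 - 3*s^2 + 4*s - 12 = (s - 3)*(s^2 + 4).
Partial fraction decomposition gives [-2/(s - 3)] + [5*s/(s^2 + 4)] + [-10/(s^2 + 4)].
Invert each term: -2/(s - 3) ↔ -2e^(3t); 5·s/(s^2 + 4) ↔ 5cos(2t); -5·2/(s^2 + 4) ↔ -5sin(2t).

f(t) = -2*exp(3*t) - 5*sin(2*t) + 5*cos(2*t)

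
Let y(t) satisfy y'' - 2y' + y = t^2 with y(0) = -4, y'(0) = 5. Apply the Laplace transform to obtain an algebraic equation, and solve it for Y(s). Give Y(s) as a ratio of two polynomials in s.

Y(s) = (-4*s^4 + 13*s^3 + 2)/(s^5 - 2*s^4 + s^3)

Transform both sides with L{·}.
Using L{y''} = s^2 Y - s·y(0) - y'(0) and L{y'} = sY - y(0), with y(0) = -4, y'(0) = 5, the left side becomes (s^2 - 2*s + 1)Y - (-4*s + 13).
The right side is L{t^2} = 2/s^3.
So (s^2 - 2*s + 1)Y = 2/s^3 + (-4*s + 13).
Isolate Y and clear denominators.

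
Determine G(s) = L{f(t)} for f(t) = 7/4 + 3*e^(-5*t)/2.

Apply the Laplace transform termwise.
L{7/4} = (7/4)/s; (3/2)·[L{e^(-5t)} = 1/(s + 5)].

G(s) = 3/(2*(s + 5)) + 7/(4*s)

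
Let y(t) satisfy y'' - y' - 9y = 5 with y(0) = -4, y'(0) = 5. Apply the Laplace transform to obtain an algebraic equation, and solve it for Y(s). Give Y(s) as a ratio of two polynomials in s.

Apply the Laplace transform to the equation.
The derivative rules (L{y''} = s^2 Y - s·y(0) - y'(0) and L{y'} = sY - y(0), with y(0) = -4, y'(0) = 5) turn the left side into (s^2 - s - 9)Y - (-4*s + 9).
The right side is L{5} = 5/s.
So (s^2 - s - 9)Y = 5/s + (-4*s + 9).
Solve for Y(s) and write it as one ratio of polynomials.

Y(s) = (-4*s^2 + 9*s + 5)/(s^3 - s^2 - 9*s)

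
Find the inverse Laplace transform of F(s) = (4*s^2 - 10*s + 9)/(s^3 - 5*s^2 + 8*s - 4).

Factor the denominator: s^3 - 5*s^2 + 8*s - 4 = (s - 2)^2*(s - 1).
Partial fraction decomposition gives [1/(s - 2)] + [5/(s - 2)^2] + [3/(s - 1)].
Invert each term: 1/(s - 2) ↔ e^(2t); 5/(s - 2)^2 ↔ 5t·e^(2t); 3/(s - 1) ↔ 3e^(t).

5*t*exp(2*t) + exp(2*t) + 3*exp(t)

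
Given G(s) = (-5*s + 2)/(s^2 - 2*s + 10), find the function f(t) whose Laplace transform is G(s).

Complete the square in the denominator: s^2 - 2*s + 10 = (s - 1)^2 + 3^2.
Split the numerator to match: -5*s + 2 = -5·(s - 1) - 1·3.
Invert each term: -5·(s - 1)/((s - 1)^2 + 9) ↔ -5e^(t)cos(3t); -1·3/((s - 1)^2 + 9) ↔ -e^(t)sin(3t).

f(t) = -exp(t)*sin(3*t) - 5*exp(t)*cos(3*t)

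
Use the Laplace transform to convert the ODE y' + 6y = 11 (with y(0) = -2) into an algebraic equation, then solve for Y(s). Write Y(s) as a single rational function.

Transform both sides with L{·}.
With L{y'} = sY - y(0) = sY - (-2): the LHS transforms to (s + 6)Y - (-2).
The right side is L{11} = 11/s.
So (s + 6)Y = 11/s + (-2).
Solve for Y(s) and write it as one ratio of polynomials.

Y(s) = (-2*s + 11)/(s^2 + 6*s)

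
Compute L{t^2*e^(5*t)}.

2/(s - 5)^3

L{t^2} = 2!/s^3 = 2/s^3.
By the first shifting theorem, multiplying by e^(5t) replaces s with s - 5.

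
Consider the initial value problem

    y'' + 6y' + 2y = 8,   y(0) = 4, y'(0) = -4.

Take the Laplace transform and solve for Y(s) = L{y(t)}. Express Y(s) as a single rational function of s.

Apply the Laplace transform to the equation.
Using L{y''} = s^2 Y - s·y(0) - y'(0) and L{y'} = sY - y(0), with y(0) = 4, y'(0) = -4, the left side becomes (s^2 + 6*s + 2)Y - (4*s + 20).
The right side is L{8} = 8/s.
So (s^2 + 6*s + 2)Y = 8/s + (4*s + 20).
Isolate Y and clear denominators.

Y(s) = (4*s^2 + 20*s + 8)/(s^3 + 6*s^2 + 2*s)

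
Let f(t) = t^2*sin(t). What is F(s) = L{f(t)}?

L{sin(t)} = 1/(s^2 + 1).
Then apply L{t^2·g(t)} = (-1)^2 d^2/ds^2[G(s)] with G(s) = 1/(s^2 + 1):
differentiating 2 times and applying the sign gives 2*(3*s^2 - 1)/(s^2 + 1)^3.

F(s) = 2*(3*s^2 - 1)/(s^2 + 1)^3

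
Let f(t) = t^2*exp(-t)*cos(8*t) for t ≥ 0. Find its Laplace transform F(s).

L{cos(8t)} = s/(s^2 + 64).
Multiplying by e^(-t) shifts s → s + 1, so L{exp(-t)*cos(8*t)} = (s + 1)/((s + 1)^2 + 64).
Then apply L{t^2·g(t)} = (-1)^2 d^2/ds^2[G(s)] with G(s) = (s + 1)/((s + 1)^2 + 64):
differentiating 2 times and applying the sign gives 2*(s + 1)*(s^2 + 2*s - 191)/(s^2 + 2*s + 65)^3.

F(s) = 2*(s + 1)*(s^2 + 2*s - 191)/(s^2 + 2*s + 65)^3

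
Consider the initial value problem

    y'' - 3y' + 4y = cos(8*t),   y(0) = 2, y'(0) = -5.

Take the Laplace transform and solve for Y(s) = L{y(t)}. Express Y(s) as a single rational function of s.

Y(s) = (2*s^3 - 11*s^2 + 129*s - 704)/(s^4 - 3*s^3 + 68*s^2 - 192*s + 256)

Laplace-transform each side.
Using L{y''} = s^2 Y - s·y(0) - y'(0) and L{y'} = sY - y(0), with y(0) = 2, y'(0) = -5, the left side becomes (s^2 - 3*s + 4)Y - (2*s - 11).
The right side is L{cos(8*t)} = s/(s^2 + 64).
So (s^2 - 3*s + 4)Y = s/(s^2 + 64) + (2*s - 11).
Isolate Y and clear denominators.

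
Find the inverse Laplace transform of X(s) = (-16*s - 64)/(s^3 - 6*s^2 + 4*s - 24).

Factor the denominator: s^3 - 6*s^2 + 4*s - 24 = (s - 6)*(s^2 + 4).
Partial fraction decomposition gives [-4/(s - 6)] + [4*s/(s^2 + 4)] + [8/(s^2 + 4)].
Invert each term: -4/(s - 6) ↔ -4e^(6t); 4·s/(s^2 + 4) ↔ 4cos(2t); 4·2/(s^2 + 4) ↔ 4sin(2t).

-4*exp(6*t) + 4*sin(2*t) + 4*cos(2*t)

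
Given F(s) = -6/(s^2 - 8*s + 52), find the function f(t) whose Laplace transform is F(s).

f(t) = -exp(4*t)*sin(6*t)

Rewrite the denominator: s^2 - 8*s + 52 = (s - 4)^2 + 36.
The form in (s - 4) signals a first-shifting-theorem factor e^(4t).
Since L{sin(6t)} = 6/(s^2 + 36), the inverse is e^(4*t)*sin(6*t), scaled by -1.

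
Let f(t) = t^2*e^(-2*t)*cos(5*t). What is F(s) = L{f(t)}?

F(s) = 2*(s + 2)*(s^2 + 4*s - 71)/(s^2 + 4*s + 29)^3

L{cos(5t)} = s/(s^2 + 25).
Multiplying by e^(-2t) shifts s → s + 2, so L{e^(-2*t)*cos(5*t)} = (s + 2)/((s + 2)^2 + 25).
Then apply L{t^2·g(t)} = (-1)^2 d^2/ds^2[G(s)] with G(s) = (s + 2)/((s + 2)^2 + 25):
differentiating 2 times and applying the sign gives 2*(s + 2)*(s^2 + 4*s - 71)/(s^2 + 4*s + 29)^3.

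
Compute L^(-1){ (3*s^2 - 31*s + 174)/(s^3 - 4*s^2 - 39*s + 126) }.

Factor the denominator: s^3 - 4*s^2 - 39*s + 126 = (s - 7)*(s - 3)*(s + 6).
Partial fraction decomposition gives [-3/(s - 3)] + [4/(s + 6)] + [2/(s - 7)].
Invert each term: -3/(s - 3) ↔ -3e^(3t); 4/(s + 6) ↔ 4e^(-6t); 2/(s - 7) ↔ 2e^(7t).

2*exp(7*t) - 3*exp(3*t) + 4*exp(-6*t)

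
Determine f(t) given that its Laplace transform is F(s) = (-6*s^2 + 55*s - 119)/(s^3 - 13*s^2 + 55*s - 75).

f(t) = 3*t*exp(5*t) - 4*exp(5*t) - 2*exp(3*t)

Factor the denominator: s^3 - 13*s^2 + 55*s - 75 = (s - 5)^2*(s - 3).
Partial fraction decomposition gives [-4/(s - 5)] + [3/(s - 5)^2] + [-2/(s - 3)].
Invert each term: -4/(s - 5) ↔ -4e^(5t); 3/(s - 5)^2 ↔ 3t·e^(5t); -2/(s - 3) ↔ -2e^(3t).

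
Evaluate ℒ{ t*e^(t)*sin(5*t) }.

L{sin(5t)} = 5/(s^2 + 25).
Multiplying by e^(t) shifts s → s - 1, so L{e^(t)*sin(5*t)} = 5/((s - 1)^2 + 25).
Then apply L{t·g(t)} = -d/ds[H(s)] with H(s) = 5/((s - 1)^2 + 25):
differentiating 1 time and applying the sign gives 10*(s - 1)/(s^2 - 2*s + 26)^2.

10*(s - 1)/(s^2 - 2*s + 26)^2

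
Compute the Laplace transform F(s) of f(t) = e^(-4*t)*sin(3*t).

L{sin(3t)} = 3/(s^2 + 9).
By the first shifting theorem, multiplying by e^(-4t) replaces s with s + 4.

F(s) = 3/((s + 4)^2 + 9)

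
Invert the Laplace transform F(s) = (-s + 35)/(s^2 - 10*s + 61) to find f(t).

f(t) = 5*exp(5*t)*sin(6*t) - exp(5*t)*cos(6*t)

Complete the square in the denominator: s^2 - 10*s + 61 = (s - 5)^2 + 6^2.
Split the numerator to match: -s + 35 = -1·(s - 5) + 5·6.
Invert each term: -1·(s - 5)/((s - 5)^2 + 36) ↔ -e^(5t)cos(6t); 5·6/((s - 5)^2 + 36) ↔ 5e^(5t)sin(6t).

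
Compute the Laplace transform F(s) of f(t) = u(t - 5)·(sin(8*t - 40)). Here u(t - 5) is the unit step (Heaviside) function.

F(s) = 8*exp(-5*s)/(s^2 + 64)

By the second shifting theorem, L{u(t - c)·g(t - c)} = e^(-cs)·G(s) with c = 5 and G(s) = L{g(t)}.
L{sin(8t)} = 8/(s^2 + 64).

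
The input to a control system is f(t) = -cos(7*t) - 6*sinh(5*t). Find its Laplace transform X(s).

The transform is linear, so treat each term independently.
(-1)·[L{cos(7t)} = s/(s^2 + 49)]; (-6)·[L{sinh(5t)} = 5/(s^2 - 25)].

X(s) = -s/(s^2 + 49) - 30/(s^2 - 25)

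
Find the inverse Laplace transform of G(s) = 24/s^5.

t^4

Since L{t^4} = 4!/s^5 = 24/s^5, the inverse is t^4.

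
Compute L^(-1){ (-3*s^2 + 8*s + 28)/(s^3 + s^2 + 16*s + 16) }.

Factor the denominator: s^3 + s^2 + 16*s + 16 = (s + 1)*(s^2 + 16).
Partial fraction decomposition gives [1/(s + 1)] + [-4*s/(s^2 + 16)] + [12/(s^2 + 16)].
Invert each term: 1/(s + 1) ↔ e^(-t); -4·s/(s^2 + 16) ↔ -4cos(4t); 3·4/(s^2 + 16) ↔ 3sin(4t).

3*sin(4*t) - 4*cos(4*t) + exp(-t)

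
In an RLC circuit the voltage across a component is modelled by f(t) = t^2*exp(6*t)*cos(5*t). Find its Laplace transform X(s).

X(s) = 2*(s - 6)*(s^2 - 12*s - 39)/(s^2 - 12*s + 61)^3

L{cos(5t)} = s/(s^2 + 25).
Multiplying by e^(6t) shifts s → s - 6, so L{exp(6*t)*cos(5*t)} = (s - 6)/((s - 6)^2 + 25).
Then apply L{t^2·g(t)} = (-1)^2 d^2/ds^2[G(s)] with G(s) = (s - 6)/((s - 6)^2 + 25):
differentiating 2 times and applying the sign gives 2*(s - 6)*(s^2 - 12*s - 39)/(s^2 - 12*s + 61)^3.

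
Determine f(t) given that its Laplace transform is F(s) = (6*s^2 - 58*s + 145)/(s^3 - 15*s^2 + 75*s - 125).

f(t) = 5*t^2*exp(5*t)/2 + 2*t*exp(5*t) + 6*exp(5*t)

Factor the denominator: s^3 - 15*s^2 + 75*s - 125 = (s - 5)^3.
Partial fraction decomposition gives [6/(s - 5)] + [2/(s - 5)^2] + [5/(s - 5)^3].
Invert each term: 6/(s - 5) ↔ 6e^(5t); 2/(s - 5)^2 ↔ 2t·e^(5t); 5/(s - 5)^3 ↔ (5/2)t^2·e^(5t).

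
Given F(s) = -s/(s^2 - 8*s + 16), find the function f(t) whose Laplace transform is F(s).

f(t) = -4*t*exp(4*t) - exp(4*t)

Factor the denominator: s^2 - 8*s + 16 = (s - 4)^2.
Partial fraction decomposition gives [-1/(s - 4)] + [-4/(s - 4)^2].
Invert each term: -1/(s - 4) ↔ -e^(4t); -4/(s - 4)^2 ↔ -4t·e^(4t).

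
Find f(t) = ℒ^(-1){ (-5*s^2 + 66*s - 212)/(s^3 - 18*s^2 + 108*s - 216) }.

Factor the denominator: s^3 - 18*s^2 + 108*s - 216 = (s - 6)^3.
Partial fraction decomposition gives [-5/(s - 6)] + [6/(s - 6)^2] + [4/(s - 6)^3].
Invert each term: -5/(s - 6) ↔ -5e^(6t); 6/(s - 6)^2 ↔ 6t·e^(6t); 4/(s - 6)^3 ↔ (2)t^2·e^(6t).

f(t) = 2*t^2*exp(6*t) + 6*t*exp(6*t) - 5*exp(6*t)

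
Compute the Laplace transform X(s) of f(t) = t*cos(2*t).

L{cos(2t)} = s/(s^2 + 4).
Then apply L{t·g(t)} = -d/ds[G(s)] with G(s) = s/(s^2 + 4):
differentiating 1 time and applying the sign gives (s - 2)*(s + 2)/(s^2 + 4)^2.

X(s) = (s - 2)*(s + 2)/(s^2 + 4)^2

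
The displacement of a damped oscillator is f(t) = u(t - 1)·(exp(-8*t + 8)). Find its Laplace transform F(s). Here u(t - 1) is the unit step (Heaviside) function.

F(s) = exp(-s)/(s + 8)

By the second shifting theorem, L{u(t - c)·g(t - c)} = e^(-cs)·G(s) with c = 1 and G(s) = L{g(t)}.
L{e^(-8t)} = 1/(s + 8).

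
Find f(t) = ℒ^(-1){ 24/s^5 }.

f(t) = t^4

Since L{t^4} = 4!/s^5 = 24/s^5, the inverse is t^4.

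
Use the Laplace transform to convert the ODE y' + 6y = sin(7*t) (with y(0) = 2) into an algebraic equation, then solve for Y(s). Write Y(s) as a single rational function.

Y(s) = (2*s^2 + 105)/(s^3 + 6*s^2 + 49*s + 294)

Apply the Laplace transform to the equation.
With L{y'} = sY - y(0) = sY - 2: the LHS transforms to (s + 6)Y - (2).
The right side is L{sin(7*t)} = 7/(s^2 + 49).
So (s + 6)Y = 7/(s^2 + 49) + (2).
Divide through and combine into a single rational function.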